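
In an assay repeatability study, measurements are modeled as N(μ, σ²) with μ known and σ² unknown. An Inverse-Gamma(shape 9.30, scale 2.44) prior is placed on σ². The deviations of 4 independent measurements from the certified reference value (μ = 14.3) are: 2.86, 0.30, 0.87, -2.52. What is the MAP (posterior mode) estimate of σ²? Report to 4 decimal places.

With known mean μ and an Inverse-Gamma(α, β) prior on σ², the Normal likelihood is conjugate: posterior is Inv-Gamma(α + n/2, β + Σ(xᵢ−μ)²/2).
Σ(xᵢ−μ)² = (2.86)² + (0.30)² + (0.87)² + (-2.52)² = 15.3769.
Posterior: Inv-Gamma(9.30 + 4/2, 2.44 + 15.3769/2) = Inv-Gamma(11.30, 10.12845).
Mode = β/(α+1) = 10.12845/12.30 = 0.8235.

0.8235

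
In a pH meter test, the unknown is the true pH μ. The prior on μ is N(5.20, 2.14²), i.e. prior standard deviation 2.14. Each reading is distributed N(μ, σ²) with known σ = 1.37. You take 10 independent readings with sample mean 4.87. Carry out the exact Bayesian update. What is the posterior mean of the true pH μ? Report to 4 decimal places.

4.8830

For Normal data with known variance σ², a Normal(μ₀, σ₀²) prior on μ is conjugate. Posterior precision = 1/σ₀² + n/σ²; posterior mean is the precision-weighted average of μ₀ and x̄.
n·x̄ = 10·4.87 = 48.7.
σ₀² = 2.14² = 4.5796, σ² = 1.37² = 1.8769; σ² + n·σ₀² = 1.8769 + 10·4.5796 = 47.6729.
Posterior mean = (μ₀/σ₀² + n·x̄/σ²)/(1/σ₀² + n/σ²) = (σ²·μ₀ + σ₀²·n·x̄)/(σ² + n·σ₀²) = (1.8769·5.20 + 4.5796·48.7)/47.6729 = 232.7864/47.6729 = 4.8830.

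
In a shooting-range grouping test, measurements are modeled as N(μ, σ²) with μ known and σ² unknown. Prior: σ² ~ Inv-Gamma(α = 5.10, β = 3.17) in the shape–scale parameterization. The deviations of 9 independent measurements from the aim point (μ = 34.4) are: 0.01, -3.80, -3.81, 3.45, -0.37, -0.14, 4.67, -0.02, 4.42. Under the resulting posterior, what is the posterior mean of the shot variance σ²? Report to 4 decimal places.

With known mean μ and an Inverse-Gamma(α, β) prior on σ², the Normal likelihood is conjugate: posterior is Inv-Gamma(α + n/2, β + Σ(xᵢ−μ)²/2).
Σ(xᵢ−μ)² = (0.01)² + (-3.80)² + (-3.81)² + (3.45)² + (-0.37)² + (-0.14)² + (4.67)² + (-0.02)² + (4.42)² = 82.3609.
Posterior: Inv-Gamma(5.10 + 9/2, 3.17 + 82.3609/2) = Inv-Gamma(9.60, 44.35045).
E[σ²|data] = β/(α−1) = 44.35045/8.60 = 5.1570.

5.1570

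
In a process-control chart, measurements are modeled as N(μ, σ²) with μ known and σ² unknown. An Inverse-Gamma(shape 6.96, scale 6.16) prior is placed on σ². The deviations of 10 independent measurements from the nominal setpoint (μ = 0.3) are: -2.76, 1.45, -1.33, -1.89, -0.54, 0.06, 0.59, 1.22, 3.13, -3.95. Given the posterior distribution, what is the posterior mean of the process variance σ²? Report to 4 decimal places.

With known mean μ and an Inverse-Gamma(α, β) prior on σ², the Normal likelihood is conjugate: posterior is Inv-Gamma(α + n/2, β + Σ(xᵢ−μ)²/2).
Σ(xᵢ−μ)² = (-2.76)² + (1.45)² + (-1.33)² + (-1.89)² + (-0.54)² + (0.06)² + (0.59)² + (1.22)² + (3.13)² + (-3.95)² = 42.5922.
Posterior: Inv-Gamma(6.96 + 10/2, 6.16 + 42.5922/2) = Inv-Gamma(11.96, 27.45610).
E[σ²|data] = β/(α−1) = 27.45610/10.96 = 2.5051.

2.5051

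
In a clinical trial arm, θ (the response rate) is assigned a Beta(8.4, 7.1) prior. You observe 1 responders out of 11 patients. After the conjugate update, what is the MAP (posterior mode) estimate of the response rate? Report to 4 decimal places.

The Beta prior is conjugate to a Binomial/Bernoulli likelihood; the update adds successes to α and failures to β.
Posterior: Beta(α+k, β+n−k) = Beta(8.4+1, 7.1+10) = Beta(9.4, 17.1).
Mode of Beta(a,b) for a,b>1 is (a−1)/(a+b−2) = 8.4/24.5 = 0.3429.

0.3429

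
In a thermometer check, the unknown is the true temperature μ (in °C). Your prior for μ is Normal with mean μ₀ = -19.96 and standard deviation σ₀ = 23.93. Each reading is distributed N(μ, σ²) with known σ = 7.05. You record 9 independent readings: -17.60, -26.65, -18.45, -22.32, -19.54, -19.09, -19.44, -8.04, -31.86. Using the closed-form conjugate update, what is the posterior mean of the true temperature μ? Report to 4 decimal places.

For Normal data with known variance σ², a Normal(μ₀, σ₀²) prior on μ is conjugate. Posterior precision = 1/σ₀² + n/σ²; posterior mean is the precision-weighted average of μ₀ and x̄.
Σxᵢ = (-17.60) + (-26.65) + (-18.45) + (-22.32) + (-19.54) + (-19.09) + (-19.44) + (-8.04) + (-31.86) = -182.99, so n·x̄ = -182.99.
σ₀² = 23.93² = 572.6449, σ² = 7.05² = 49.7025; σ² + n·σ₀² = 49.7025 + 9·572.6449 = 5203.5066.
Posterior mean = (μ₀/σ₀² + n·x̄/σ²)/(1/σ₀² + n/σ²) = (σ²·μ₀ + σ₀²·n·x̄)/(σ² + n·σ₀²) = (49.7025·(-19.96) + 572.6449·(-182.99))/5203.5066 = -105780.352151/5203.5066 = -20.3287.

-20.3287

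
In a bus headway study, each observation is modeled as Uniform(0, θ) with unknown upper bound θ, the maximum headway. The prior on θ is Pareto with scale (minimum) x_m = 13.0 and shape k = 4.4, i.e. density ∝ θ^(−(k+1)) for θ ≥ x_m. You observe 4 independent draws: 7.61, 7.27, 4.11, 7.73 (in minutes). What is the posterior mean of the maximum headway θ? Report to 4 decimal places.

A Pareto(scale x_m, shape k) prior on the upper bound θ of Uniform(0, θ) is conjugate: posterior is Pareto(max(x_m, max xᵢ), k + n).
Sample maximum = 7.73; prior scale x_m = 13.0 → posterior scale = max = 13.00.
Posterior shape = 4.4 + 4 = 8.4.
E[θ|data] = k·x_m/(k−1) = 8.4·13.00/7.4 = 14.7568.

14.7568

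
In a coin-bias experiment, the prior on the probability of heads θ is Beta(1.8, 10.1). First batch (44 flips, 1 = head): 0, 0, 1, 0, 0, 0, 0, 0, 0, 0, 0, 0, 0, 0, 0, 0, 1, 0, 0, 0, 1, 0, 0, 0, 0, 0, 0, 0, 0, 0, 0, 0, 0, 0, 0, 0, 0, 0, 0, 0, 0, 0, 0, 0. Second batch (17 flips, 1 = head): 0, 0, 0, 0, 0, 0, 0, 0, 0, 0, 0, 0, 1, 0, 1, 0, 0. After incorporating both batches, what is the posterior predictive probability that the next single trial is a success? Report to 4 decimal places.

0.0933

The Beta prior is conjugate to a Binomial/Bernoulli likelihood; the update adds successes to α and failures to β.
After batch 1: Beta(1.8+3, 10.1+41) = Beta(4.8, 51.1).
After batch 2: Beta(4.8+2, 51.1+15) = Beta(6.8, 66.1).
For a single future Bernoulli trial, P(success | data) = α/(α+β) = 0.0933.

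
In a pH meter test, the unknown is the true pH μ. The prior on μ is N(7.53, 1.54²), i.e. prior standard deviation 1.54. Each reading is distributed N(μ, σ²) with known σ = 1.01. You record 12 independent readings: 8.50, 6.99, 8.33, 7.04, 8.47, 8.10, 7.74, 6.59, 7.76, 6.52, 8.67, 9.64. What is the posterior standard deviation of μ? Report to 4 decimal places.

For Normal data with known variance σ², a Normal(μ₀, σ₀²) prior on μ is conjugate. Posterior precision = 1/σ₀² + n/σ²; posterior mean is the precision-weighted average of μ₀ and x̄.
σ₀² = 1.54² = 2.3716, σ² = 1.01² = 1.0201; σ² + n·σ₀² = 1.0201 + 12·2.3716 = 29.4793.
Posterior precision = 1/σ₀² + n/σ² = 1/2.3716 + 12/1.0201 = (σ² + n·σ₀²)/(σ₀²σ²) = 29.4793/(2.3716·1.0201); posterior variance σₙ² = σ₀²σ²/(σ² + n·σ₀²) = 2.3716·1.0201/29.4793 = 0.082067.
Posterior SD = √σₙ² = √(2.3716·1.0201/29.4793) = 0.2865.

0.2865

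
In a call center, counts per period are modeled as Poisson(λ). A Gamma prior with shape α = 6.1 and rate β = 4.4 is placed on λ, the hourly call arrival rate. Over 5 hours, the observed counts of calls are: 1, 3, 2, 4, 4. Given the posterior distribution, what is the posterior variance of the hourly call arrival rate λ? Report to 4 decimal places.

0.2275

With a Gamma(shape α, rate β) prior, the Poisson likelihood is conjugate: the posterior is Gamma(α + ΣXᵢ, β + n).
Sum of counts S = 14 over n = 5 hours.
Posterior: Gamma(α+S, β+n) = Gamma(6.1+14, 4.4+5) = Gamma(20.1, 9.4).
Var = α/β² = 20.1/9.4² = 0.2275.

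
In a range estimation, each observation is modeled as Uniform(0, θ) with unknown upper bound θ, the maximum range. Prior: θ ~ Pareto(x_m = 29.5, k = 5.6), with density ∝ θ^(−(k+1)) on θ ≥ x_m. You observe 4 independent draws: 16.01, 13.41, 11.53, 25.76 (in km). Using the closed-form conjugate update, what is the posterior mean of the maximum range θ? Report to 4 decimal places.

A Pareto(scale x_m, shape k) prior on the upper bound θ of Uniform(0, θ) is conjugate: posterior is Pareto(max(x_m, max xᵢ), k + n).
Sample maximum = 25.76; prior scale x_m = 29.5 → posterior scale = max = 29.50.
Posterior shape = 5.6 + 4 = 9.6.
E[θ|data] = k·x_m/(k−1) = 9.6·29.50/8.6 = 32.9302.

32.9302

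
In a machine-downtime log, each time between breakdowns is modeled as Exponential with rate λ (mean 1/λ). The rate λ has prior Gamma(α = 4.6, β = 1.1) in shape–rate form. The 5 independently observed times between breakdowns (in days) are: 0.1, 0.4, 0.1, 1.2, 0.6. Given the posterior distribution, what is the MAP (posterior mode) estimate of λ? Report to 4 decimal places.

2.4571

With a Gamma(shape α, rate β) prior on the exponential rate λ, the posterior after n observations with total T = Σxᵢ is Gamma(α+n, β+T).
Sum of observations T = 2.4 days; n = 5.
Posterior: Gamma(4.6+5, 1.1+2.4) = Gamma(9.6, 3.5).
Mode = (α−1)/β = 2.4571.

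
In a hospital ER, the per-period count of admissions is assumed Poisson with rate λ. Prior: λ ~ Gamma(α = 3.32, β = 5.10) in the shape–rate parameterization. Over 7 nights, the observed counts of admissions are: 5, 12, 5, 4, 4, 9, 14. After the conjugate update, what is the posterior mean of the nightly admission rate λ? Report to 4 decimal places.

With a Gamma(shape α, rate β) prior, the Poisson likelihood is conjugate: the posterior is Gamma(α + ΣXᵢ, β + n).
Sum of counts S = 53 over n = 7 nights.
Posterior: Gamma(α+S, β+n) = Gamma(3.32+53, 5.10+7) = Gamma(56.32, 12.10).
Posterior mean = α/β = 56.32/12.10 = 4.6545.

4.6545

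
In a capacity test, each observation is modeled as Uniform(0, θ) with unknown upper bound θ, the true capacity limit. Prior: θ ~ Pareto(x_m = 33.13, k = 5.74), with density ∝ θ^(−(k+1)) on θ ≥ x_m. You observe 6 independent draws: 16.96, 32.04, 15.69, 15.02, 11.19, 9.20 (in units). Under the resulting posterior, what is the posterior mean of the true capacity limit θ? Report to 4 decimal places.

A Pareto(scale x_m, shape k) prior on the upper bound θ of Uniform(0, θ) is conjugate: posterior is Pareto(max(x_m, max xᵢ), k + n).
Sample maximum = 32.04; prior scale x_m = 33.13 → posterior scale = max = 33.13.
Posterior shape = 5.74 + 6 = 11.74.
E[θ|data] = k·x_m/(k−1) = 11.74·33.13/10.74 = 36.2147.

36.2147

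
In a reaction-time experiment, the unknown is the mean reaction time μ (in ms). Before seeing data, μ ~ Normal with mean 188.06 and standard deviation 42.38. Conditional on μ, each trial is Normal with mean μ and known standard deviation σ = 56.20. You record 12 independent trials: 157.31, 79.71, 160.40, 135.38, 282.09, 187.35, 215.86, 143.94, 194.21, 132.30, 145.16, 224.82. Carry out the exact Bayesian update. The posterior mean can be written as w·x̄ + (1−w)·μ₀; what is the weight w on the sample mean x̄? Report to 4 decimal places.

For Normal data with known variance σ², a Normal(μ₀, σ₀²) prior on μ is conjugate. Posterior precision = 1/σ₀² + n/σ²; posterior mean is the precision-weighted average of μ₀ and x̄.
σ₀² = 42.38² = 1796.0644, σ² = 56.20² = 3158.44. Prior precision 1/σ₀² = 1/1796.0644; data precision n/σ² = 12/3158.44.
w = (n/σ²)/(1/σ₀² + n/σ²) = n·σ₀²/(σ² + n·σ₀²) = 12·1796.0644/(3158.44 + 12·1796.0644) = 21552.7728/24711.2128 = 0.8722.

0.8722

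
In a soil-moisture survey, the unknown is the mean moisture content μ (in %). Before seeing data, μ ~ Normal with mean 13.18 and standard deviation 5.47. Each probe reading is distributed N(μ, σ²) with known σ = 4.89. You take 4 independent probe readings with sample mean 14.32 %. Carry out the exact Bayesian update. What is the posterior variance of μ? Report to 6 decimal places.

4.982542

For Normal data with known variance σ², a Normal(μ₀, σ₀²) prior on μ is conjugate. Posterior precision = 1/σ₀² + n/σ²; posterior mean is the precision-weighted average of μ₀ and x̄.
σ₀² = 5.47² = 29.9209, σ² = 4.89² = 23.9121; σ² + n·σ₀² = 23.9121 + 4·29.9209 = 143.5957.
Posterior precision = 1/σ₀² + n/σ² = 1/29.9209 + 4/23.9121 = (σ² + n·σ₀²)/(σ₀²σ²) = 143.5957/(29.9209·23.9121); posterior variance σₙ² = σ₀²σ²/(σ² + n·σ₀²) = 29.9209·23.9121/143.5957 = 4.982542.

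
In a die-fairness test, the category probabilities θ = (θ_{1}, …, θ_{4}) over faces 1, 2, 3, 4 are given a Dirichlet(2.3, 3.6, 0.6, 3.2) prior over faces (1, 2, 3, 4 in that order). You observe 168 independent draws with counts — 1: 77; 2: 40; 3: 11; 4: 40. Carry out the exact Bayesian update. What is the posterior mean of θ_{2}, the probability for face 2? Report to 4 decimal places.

0.2454

The Dirichlet prior is conjugate to the Multinomial likelihood: each posterior αⱼ = prior αⱼ + observed count nⱼ.
Posterior concentration: (79.3, 43.6, 11.6, 43.2), total = 177.7.
E[θ_{2}|data] = α_{2}/Σα = 43.6/177.7 = 0.2454.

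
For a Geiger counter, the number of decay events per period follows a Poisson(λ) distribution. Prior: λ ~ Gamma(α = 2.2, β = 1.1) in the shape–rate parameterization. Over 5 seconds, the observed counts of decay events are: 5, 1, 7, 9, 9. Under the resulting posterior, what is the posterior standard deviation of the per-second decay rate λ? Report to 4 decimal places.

With a Gamma(shape α, rate β) prior, the Poisson likelihood is conjugate: the posterior is Gamma(α + ΣXᵢ, β + n).
Sum of counts S = 31 over n = 5 seconds.
Posterior: Gamma(α+S, β+n) = Gamma(2.2+31, 1.1+5) = Gamma(33.2, 6.1).
SD = √α/β = √33.2/6.1 = 0.9446.

0.9446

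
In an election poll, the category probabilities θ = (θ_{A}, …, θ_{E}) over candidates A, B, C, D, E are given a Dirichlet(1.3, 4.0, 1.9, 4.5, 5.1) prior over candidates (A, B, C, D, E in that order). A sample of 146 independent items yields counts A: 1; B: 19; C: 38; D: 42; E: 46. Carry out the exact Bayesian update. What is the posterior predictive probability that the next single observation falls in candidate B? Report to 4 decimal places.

The Dirichlet prior is conjugate to the Multinomial likelihood: each posterior αⱼ = prior αⱼ + observed count nⱼ.
Posterior concentration: (2.3, 23.0, 39.9, 46.5, 51.1), total = 162.8.
P(next = B | data) = α_{B}/Σα = 0.1413.

0.1413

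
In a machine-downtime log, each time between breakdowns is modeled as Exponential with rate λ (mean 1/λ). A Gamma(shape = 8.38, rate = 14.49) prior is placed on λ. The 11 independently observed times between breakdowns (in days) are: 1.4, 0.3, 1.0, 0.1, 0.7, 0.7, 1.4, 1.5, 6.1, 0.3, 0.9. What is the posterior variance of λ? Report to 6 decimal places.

0.023220

With a Gamma(shape α, rate β) prior on the exponential rate λ, the posterior after n observations with total T = Σxᵢ is Gamma(α+n, β+T).
Sum of observations T = 14.4 days; n = 11.
Posterior: Gamma(8.38+11, 14.49+14.4) = Gamma(19.38, 28.89).
Var = α/β² = 0.023220.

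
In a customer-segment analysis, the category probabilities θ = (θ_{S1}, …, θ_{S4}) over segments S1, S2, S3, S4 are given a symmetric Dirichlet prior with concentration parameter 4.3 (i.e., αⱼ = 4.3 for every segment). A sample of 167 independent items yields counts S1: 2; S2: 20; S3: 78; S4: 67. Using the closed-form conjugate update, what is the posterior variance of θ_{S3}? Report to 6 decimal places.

0.001335

The Dirichlet prior is conjugate to the Multinomial likelihood: each posterior αⱼ = prior αⱼ + observed count nⱼ.
Posterior concentration: (6.3, 24.3, 82.3, 71.3), total = 184.2.
Var[θ_j] = α_j(Σα−α_j)/((Σα)²(Σα+1)) = 82.3·101.9/(184.2²·185.2) = 0.001335.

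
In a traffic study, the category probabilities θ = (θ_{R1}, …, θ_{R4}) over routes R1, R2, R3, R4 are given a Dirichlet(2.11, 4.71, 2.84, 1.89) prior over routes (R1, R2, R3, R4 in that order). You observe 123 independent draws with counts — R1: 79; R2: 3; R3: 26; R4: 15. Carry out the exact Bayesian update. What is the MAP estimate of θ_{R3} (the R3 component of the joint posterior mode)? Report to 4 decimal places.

The Dirichlet prior is conjugate to the Multinomial likelihood: each posterior αⱼ = prior αⱼ + observed count nⱼ.
Posterior concentration: (81.11, 7.71, 28.84, 16.89), total = 134.55.
Joint mode component: (α_{R3}−1)/(Σα−K) = 27.84/130.55 = 0.2133.

0.2133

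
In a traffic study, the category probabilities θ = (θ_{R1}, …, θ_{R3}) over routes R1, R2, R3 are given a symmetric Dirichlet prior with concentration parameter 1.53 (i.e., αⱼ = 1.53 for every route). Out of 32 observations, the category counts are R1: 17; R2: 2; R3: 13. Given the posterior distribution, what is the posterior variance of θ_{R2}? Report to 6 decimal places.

0.002319

The Dirichlet prior is conjugate to the Multinomial likelihood: each posterior αⱼ = prior αⱼ + observed count nⱼ.
Posterior concentration: (18.53, 3.53, 14.53), total = 36.59.
Var[θ_j] = α_j(Σα−α_j)/((Σα)²(Σα+1)) = 3.53·33.06/(36.59²·37.59) = 0.002319.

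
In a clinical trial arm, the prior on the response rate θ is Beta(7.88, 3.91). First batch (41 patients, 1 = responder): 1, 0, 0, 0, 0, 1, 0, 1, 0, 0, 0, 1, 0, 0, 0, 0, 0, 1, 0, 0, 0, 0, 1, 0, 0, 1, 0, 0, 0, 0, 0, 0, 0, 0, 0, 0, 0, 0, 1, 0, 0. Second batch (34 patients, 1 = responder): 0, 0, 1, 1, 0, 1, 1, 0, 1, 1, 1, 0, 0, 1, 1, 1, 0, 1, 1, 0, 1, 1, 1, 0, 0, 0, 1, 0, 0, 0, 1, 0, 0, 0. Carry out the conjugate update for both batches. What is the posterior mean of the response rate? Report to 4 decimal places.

0.3788

The Beta prior is conjugate to a Binomial/Bernoulli likelihood; the update adds successes to α and failures to β.
After batch 1: Beta(7.88+8, 3.91+33) = Beta(15.88, 36.91).
After batch 2: Beta(15.88+17, 36.91+17) = Beta(32.88, 53.91).
Posterior mean = α/(α+β) = 32.88/86.79 = 0.3788.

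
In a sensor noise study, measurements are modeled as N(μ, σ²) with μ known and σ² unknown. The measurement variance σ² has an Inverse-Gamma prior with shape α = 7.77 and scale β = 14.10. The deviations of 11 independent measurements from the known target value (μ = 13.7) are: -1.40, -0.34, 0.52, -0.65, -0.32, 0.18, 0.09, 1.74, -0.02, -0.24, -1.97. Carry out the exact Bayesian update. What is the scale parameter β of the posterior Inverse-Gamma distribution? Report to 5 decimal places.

19.03895

With known mean μ and an Inverse-Gamma(α, β) prior on σ², the Normal likelihood is conjugate: posterior is Inv-Gamma(α + n/2, β + Σ(xᵢ−μ)²/2).
Σ(xᵢ−μ)² = (-1.40)² + (-0.34)² + (0.52)² + (-0.65)² + (-0.32)² + (0.18)² + (0.09)² + (1.74)² + (-0.02)² + (-0.24)² + (-1.97)² = 9.8779.
Posterior: Inv-Gamma(7.77 + 11/2, 14.10 + 9.8779/2) = Inv-Gamma(13.27, 19.03895).
Posterior β = 19.03895.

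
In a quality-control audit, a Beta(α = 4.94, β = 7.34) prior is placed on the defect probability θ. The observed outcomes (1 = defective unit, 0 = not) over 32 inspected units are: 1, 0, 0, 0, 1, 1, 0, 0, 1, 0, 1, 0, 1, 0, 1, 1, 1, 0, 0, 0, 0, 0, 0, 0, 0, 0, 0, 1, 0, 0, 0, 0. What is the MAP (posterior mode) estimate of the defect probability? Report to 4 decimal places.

The Beta prior is conjugate to a Binomial/Bernoulli likelihood; the update adds successes to α and failures to β.
Posterior: Beta(α+k, β+n−k) = Beta(4.94+10, 7.34+22) = Beta(14.94, 29.34).
Mode of Beta(a,b) for a,b>1 is (a−1)/(a+b−2) = 13.94/42.28 = 0.3297.

0.3297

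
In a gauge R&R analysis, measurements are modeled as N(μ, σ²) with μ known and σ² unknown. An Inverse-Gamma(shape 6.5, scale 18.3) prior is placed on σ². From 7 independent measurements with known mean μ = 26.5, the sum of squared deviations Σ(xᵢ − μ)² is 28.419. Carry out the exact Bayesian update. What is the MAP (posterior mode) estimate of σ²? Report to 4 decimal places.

2.9554

With known mean μ and an Inverse-Gamma(α, β) prior on σ², the Normal likelihood is conjugate: posterior is Inv-Gamma(α + n/2, β + Σ(xᵢ−μ)²/2).
Posterior: Inv-Gamma(6.5 + 7/2, 18.3 + 28.419/2) = Inv-Gamma(10.00, 32.5095).
Mode = β/(α+1) = 32.5095/11.00 = 2.9554.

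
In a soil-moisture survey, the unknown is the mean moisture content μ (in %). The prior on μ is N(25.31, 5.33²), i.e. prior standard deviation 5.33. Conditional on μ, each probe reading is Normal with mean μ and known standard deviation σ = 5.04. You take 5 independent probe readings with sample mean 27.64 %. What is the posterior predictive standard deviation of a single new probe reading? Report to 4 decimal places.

5.4508

For Normal data with known variance σ², a Normal(μ₀, σ₀²) prior on μ is conjugate. Posterior precision = 1/σ₀² + n/σ²; posterior mean is the precision-weighted average of μ₀ and x̄.
σ₀² = 5.33² = 28.4089, σ² = 5.04² = 25.4016; σ² + n·σ₀² = 25.4016 + 5·28.4089 = 167.4461.
Posterior precision = 1/σ₀² + n/σ² = 1/28.4089 + 5/25.4016 = (σ² + n·σ₀²)/(σ₀²σ²) = 167.4461/(28.4089·25.4016); posterior variance σₙ² = σ₀²σ²/(σ² + n·σ₀²) = 28.4089·25.4016/167.4461 = 4.309635.
Predictive variance for one new observation = σₙ² + σ² = 28.4089·25.4016/167.4461 + 25.4016 = σ²·(σ₀² + 167.4461)/167.4461 = 25.4016·195.855/167.4461 = 29.711235; SD = √(25.4016·195.855/167.4461) = 5.4508.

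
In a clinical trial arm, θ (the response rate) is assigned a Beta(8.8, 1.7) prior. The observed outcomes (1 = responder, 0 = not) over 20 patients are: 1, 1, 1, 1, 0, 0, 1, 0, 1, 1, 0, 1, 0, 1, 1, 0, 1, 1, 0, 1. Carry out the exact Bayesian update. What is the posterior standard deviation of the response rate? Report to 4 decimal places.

The Beta prior is conjugate to a Binomial/Bernoulli likelihood; the update adds successes to α and failures to β.
Posterior: Beta(α+k, β+n−k) = Beta(8.8+13, 1.7+7) = Beta(21.8, 8.7).
Var = αβ/((α+β)²(α+β+1)) = 21.8·8.7/(30.5²·31.5) = 0.00647240; SD = √0.00647240 = 0.0805.

0.0805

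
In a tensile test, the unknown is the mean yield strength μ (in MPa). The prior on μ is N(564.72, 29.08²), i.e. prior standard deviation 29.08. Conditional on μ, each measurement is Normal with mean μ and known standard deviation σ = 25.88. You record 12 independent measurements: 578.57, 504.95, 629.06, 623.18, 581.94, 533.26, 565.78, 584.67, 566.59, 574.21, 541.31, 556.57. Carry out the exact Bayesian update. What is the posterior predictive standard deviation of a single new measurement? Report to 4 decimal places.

For Normal data with known variance σ², a Normal(μ₀, σ₀²) prior on μ is conjugate. Posterior precision = 1/σ₀² + n/σ²; posterior mean is the precision-weighted average of μ₀ and x̄.
σ₀² = 29.08² = 845.6464, σ² = 25.88² = 669.7744; σ² + n·σ₀² = 669.7744 + 12·845.6464 = 10817.5312.
Posterior precision = 1/σ₀² + n/σ² = 1/845.6464 + 12/669.7744 = (σ² + n·σ₀²)/(σ₀²σ²) = 10817.5312/(845.6464·669.7744); posterior variance σₙ² = σ₀²σ²/(σ² + n·σ₀²) = 845.6464·669.7744/10817.5312 = 52.358741.
Predictive variance for one new observation = σₙ² + σ² = 845.6464·669.7744/10817.5312 + 669.7744 = σ²·(σ₀² + 10817.5312)/10817.5312 = 669.7744·11663.1776/10817.5312 = 722.133141; SD = √(669.7744·11663.1776/10817.5312) = 26.8725.

26.8725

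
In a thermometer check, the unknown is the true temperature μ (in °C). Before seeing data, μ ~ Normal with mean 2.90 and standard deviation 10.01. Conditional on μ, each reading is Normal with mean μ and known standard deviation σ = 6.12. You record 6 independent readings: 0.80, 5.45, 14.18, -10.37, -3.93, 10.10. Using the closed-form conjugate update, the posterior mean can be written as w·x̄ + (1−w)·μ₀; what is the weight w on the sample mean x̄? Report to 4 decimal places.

0.9414

For Normal data with known variance σ², a Normal(μ₀, σ₀²) prior on μ is conjugate. Posterior precision = 1/σ₀² + n/σ²; posterior mean is the precision-weighted average of μ₀ and x̄.
σ₀² = 10.01² = 100.2001, σ² = 6.12² = 37.4544. Prior precision 1/σ₀² = 1/100.2001; data precision n/σ² = 6/37.4544.
w = (n/σ²)/(1/σ₀² + n/σ²) = n·σ₀²/(σ² + n·σ₀²) = 6·100.2001/(37.4544 + 6·100.2001) = 601.2006/638.655 = 0.9414.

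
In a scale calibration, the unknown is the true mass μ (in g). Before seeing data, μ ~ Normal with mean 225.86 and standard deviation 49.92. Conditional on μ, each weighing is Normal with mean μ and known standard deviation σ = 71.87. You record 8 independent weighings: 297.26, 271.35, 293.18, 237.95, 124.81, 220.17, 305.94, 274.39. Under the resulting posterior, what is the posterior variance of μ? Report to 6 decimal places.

For Normal data with known variance σ², a Normal(μ₀, σ₀²) prior on μ is conjugate. Posterior precision = 1/σ₀² + n/σ²; posterior mean is the precision-weighted average of μ₀ and x̄.
σ₀² = 49.92² = 2492.0064, σ² = 71.87² = 5165.2969; σ² + n·σ₀² = 5165.2969 + 8·2492.0064 = 25101.3481.
Posterior precision = 1/σ₀² + n/σ² = 1/2492.0064 + 8/5165.2969 = (σ² + n·σ₀²)/(σ₀²σ²) = 25101.3481/(2492.0064·5165.2969); posterior variance σₙ² = σ₀²σ²/(σ² + n·σ₀²) = 2492.0064·5165.2969/25101.3481 = 512.799268.

512.799268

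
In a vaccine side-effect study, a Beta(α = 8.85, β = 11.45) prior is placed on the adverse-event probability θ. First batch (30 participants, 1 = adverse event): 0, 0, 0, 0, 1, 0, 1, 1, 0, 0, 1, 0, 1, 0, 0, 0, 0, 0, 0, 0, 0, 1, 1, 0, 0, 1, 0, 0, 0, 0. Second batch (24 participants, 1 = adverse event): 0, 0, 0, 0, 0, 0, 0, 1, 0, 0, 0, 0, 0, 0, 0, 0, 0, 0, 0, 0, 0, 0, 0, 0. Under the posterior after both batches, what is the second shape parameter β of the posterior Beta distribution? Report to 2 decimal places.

The Beta prior is conjugate to a Binomial/Bernoulli likelihood; the update adds successes to α and failures to β.
After batch 1: Beta(8.85+8, 11.45+22) = Beta(16.85, 33.45).
After batch 2: Beta(16.85+1, 33.45+23) = Beta(17.85, 56.45).
Posterior β = 56.45.

56.45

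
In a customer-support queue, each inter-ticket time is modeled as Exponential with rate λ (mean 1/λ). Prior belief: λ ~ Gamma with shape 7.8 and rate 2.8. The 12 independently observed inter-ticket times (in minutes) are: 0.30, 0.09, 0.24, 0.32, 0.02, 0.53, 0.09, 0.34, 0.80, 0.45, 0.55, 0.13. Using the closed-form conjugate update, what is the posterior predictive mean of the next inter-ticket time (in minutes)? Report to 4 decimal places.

0.3543

With a Gamma(shape α, rate β) prior on the exponential rate λ, the posterior after n observations with total T = Σxᵢ is Gamma(α+n, β+T).
Sum of observations T = 3.86 minutes; n = 12.
Posterior: Gamma(7.8+12, 2.8+3.86) = Gamma(19.8, 6.66).
The predictive distribution for the next observation is Lomax; its mean is β/(α−1) = 6.66/18.8 = 0.3543.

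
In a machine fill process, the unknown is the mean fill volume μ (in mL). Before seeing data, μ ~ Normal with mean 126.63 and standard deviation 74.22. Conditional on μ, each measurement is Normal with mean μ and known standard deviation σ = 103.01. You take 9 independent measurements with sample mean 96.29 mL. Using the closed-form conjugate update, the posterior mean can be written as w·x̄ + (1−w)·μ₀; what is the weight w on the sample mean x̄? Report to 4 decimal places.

For Normal data with known variance σ², a Normal(μ₀, σ₀²) prior on μ is conjugate. Posterior precision = 1/σ₀² + n/σ²; posterior mean is the precision-weighted average of μ₀ and x̄.
σ₀² = 74.22² = 5508.6084, σ² = 103.01² = 10611.0601. Prior precision 1/σ₀² = 1/5508.6084; data precision n/σ² = 9/10611.0601.
w = (n/σ²)/(1/σ₀² + n/σ²) = n·σ₀²/(σ² + n·σ₀²) = 9·5508.6084/(10611.0601 + 9·5508.6084) = 49577.4756/60188.5357 = 0.8237.

0.8237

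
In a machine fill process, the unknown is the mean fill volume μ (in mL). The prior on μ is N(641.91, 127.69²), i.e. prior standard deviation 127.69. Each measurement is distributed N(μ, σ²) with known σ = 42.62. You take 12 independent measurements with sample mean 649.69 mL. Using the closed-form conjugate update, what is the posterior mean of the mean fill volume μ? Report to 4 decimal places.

649.6184

For Normal data with known variance σ², a Normal(μ₀, σ₀²) prior on μ is conjugate. Posterior precision = 1/σ₀² + n/σ²; posterior mean is the precision-weighted average of μ₀ and x̄.
n·x̄ = 12·649.69 = 7796.28.
σ₀² = 127.69² = 16304.7361, σ² = 42.62² = 1816.4644; σ² + n·σ₀² = 1816.4644 + 12·16304.7361 = 197473.2976.
Posterior mean = (μ₀/σ₀² + n·x̄/σ²)/(1/σ₀² + n/σ²) = (σ²·μ₀ + σ₀²·n·x̄)/(σ² + n·σ₀²) = (1816.4644·641.91 + 16304.7361·7796.28)/197473.2976 = 128282294.624712/197473.2976 = 649.6184.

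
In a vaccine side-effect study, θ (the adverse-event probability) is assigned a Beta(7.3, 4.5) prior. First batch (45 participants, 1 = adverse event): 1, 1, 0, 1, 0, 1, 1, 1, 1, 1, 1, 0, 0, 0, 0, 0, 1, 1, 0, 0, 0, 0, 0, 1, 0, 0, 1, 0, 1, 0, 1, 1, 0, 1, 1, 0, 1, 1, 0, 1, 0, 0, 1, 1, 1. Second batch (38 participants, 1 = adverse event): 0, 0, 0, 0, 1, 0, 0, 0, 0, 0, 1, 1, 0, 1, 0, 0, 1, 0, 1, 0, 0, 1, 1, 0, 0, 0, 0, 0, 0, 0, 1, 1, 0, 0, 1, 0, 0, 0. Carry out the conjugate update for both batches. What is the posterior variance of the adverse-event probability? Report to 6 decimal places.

The Beta prior is conjugate to a Binomial/Bernoulli likelihood; the update adds successes to α and failures to β.
After batch 1: Beta(7.3+24, 4.5+21) = Beta(31.3, 25.5).
After batch 2: Beta(31.3+11, 25.5+27) = Beta(42.3, 52.5).
Var = αβ/((α+β)²(α+β+1)) = 42.3·52.5/(94.8²·95.8) = 0.002579.

0.002579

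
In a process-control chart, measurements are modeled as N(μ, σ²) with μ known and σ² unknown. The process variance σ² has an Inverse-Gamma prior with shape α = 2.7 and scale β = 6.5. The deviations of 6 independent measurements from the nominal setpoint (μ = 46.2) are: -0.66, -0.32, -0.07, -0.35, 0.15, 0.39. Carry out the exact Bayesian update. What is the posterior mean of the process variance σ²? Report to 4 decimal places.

1.4723

With known mean μ and an Inverse-Gamma(α, β) prior on σ², the Normal likelihood is conjugate: posterior is Inv-Gamma(α + n/2, β + Σ(xᵢ−μ)²/2).
Σ(xᵢ−μ)² = (-0.66)² + (-0.32)² + (-0.07)² + (-0.35)² + (0.15)² + (0.39)² = 0.8400.
Posterior: Inv-Gamma(2.7 + 6/2, 6.5 + 0.8400/2) = Inv-Gamma(5.70, 6.92000).
E[σ²|data] = β/(α−1) = 6.92000/4.70 = 1.4723.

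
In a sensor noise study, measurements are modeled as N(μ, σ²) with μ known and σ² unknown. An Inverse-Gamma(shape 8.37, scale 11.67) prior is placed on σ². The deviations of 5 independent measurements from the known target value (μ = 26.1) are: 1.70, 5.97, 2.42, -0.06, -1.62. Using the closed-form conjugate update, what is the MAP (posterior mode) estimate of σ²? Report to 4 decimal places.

2.9636

With known mean μ and an Inverse-Gamma(α, β) prior on σ², the Normal likelihood is conjugate: posterior is Inv-Gamma(α + n/2, β + Σ(xᵢ−μ)²/2).
Σ(xᵢ−μ)² = (1.70)² + (5.97)² + (2.42)² + (-0.06)² + (-1.62)² = 47.0153.
Posterior: Inv-Gamma(8.37 + 5/2, 11.67 + 47.0153/2) = Inv-Gamma(10.87, 35.17765).
Mode = β/(α+1) = 35.17765/11.87 = 2.9636.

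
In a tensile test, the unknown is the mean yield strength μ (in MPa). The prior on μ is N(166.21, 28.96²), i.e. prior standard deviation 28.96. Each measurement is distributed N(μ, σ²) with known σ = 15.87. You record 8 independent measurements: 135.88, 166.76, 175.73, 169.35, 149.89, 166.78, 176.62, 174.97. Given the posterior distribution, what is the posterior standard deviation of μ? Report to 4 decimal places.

For Normal data with known variance σ², a Normal(μ₀, σ₀²) prior on μ is conjugate. Posterior precision = 1/σ₀² + n/σ²; posterior mean is the precision-weighted average of μ₀ and x̄.
σ₀² = 28.96² = 838.6816, σ² = 15.87² = 251.8569; σ² + n·σ₀² = 251.8569 + 8·838.6816 = 6961.3097.
Posterior precision = 1/σ₀² + n/σ² = 1/838.6816 + 8/251.8569 = (σ² + n·σ₀²)/(σ₀²σ²) = 6961.3097/(838.6816·251.8569); posterior variance σₙ² = σ₀²σ²/(σ² + n·σ₀²) = 838.6816·251.8569/6961.3097 = 30.343105.
Posterior SD = √σₙ² = √(838.6816·251.8569/6961.3097) = 5.5085.

5.5085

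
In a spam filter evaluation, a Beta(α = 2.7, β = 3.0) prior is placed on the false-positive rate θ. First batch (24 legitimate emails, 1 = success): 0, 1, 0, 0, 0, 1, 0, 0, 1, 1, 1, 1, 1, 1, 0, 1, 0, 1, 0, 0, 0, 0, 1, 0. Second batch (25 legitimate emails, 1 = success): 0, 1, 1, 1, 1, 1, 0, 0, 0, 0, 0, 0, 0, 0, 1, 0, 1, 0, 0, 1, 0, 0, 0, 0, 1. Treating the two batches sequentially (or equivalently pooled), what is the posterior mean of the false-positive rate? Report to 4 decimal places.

0.4150

The Beta prior is conjugate to a Binomial/Bernoulli likelihood; the update adds successes to α and failures to β.
After batch 1: Beta(2.7+11, 3.0+13) = Beta(13.7, 16.0).
After batch 2: Beta(13.7+9, 16.0+16) = Beta(22.7, 32.0).
Posterior mean = α/(α+β) = 22.7/54.7 = 0.4150.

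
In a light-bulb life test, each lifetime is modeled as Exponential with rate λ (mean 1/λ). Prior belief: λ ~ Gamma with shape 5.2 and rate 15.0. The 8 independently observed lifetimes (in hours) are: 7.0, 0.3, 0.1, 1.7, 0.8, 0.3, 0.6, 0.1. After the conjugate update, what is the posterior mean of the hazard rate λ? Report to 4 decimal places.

With a Gamma(shape α, rate β) prior on the exponential rate λ, the posterior after n observations with total T = Σxᵢ is Gamma(α+n, β+T).
Sum of observations T = 10.9 hours; n = 8.
Posterior: Gamma(5.2+8, 15.0+10.9) = Gamma(13.2, 25.9).
Posterior mean of λ = α/β = 13.2/25.9 = 0.5097.

0.5097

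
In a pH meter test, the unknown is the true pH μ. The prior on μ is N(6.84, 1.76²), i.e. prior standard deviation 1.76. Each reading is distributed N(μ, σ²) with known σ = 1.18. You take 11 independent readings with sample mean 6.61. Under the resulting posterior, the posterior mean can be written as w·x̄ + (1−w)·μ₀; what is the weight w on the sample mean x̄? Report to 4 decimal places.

For Normal data with known variance σ², a Normal(μ₀, σ₀²) prior on μ is conjugate. Posterior precision = 1/σ₀² + n/σ²; posterior mean is the precision-weighted average of μ₀ and x̄.
σ₀² = 1.76² = 3.0976, σ² = 1.18² = 1.3924. Prior precision 1/σ₀² = 1/3.0976; data precision n/σ² = 11/1.3924.
w = (n/σ²)/(1/σ₀² + n/σ²) = n·σ₀²/(σ² + n·σ₀²) = 11·3.0976/(1.3924 + 11·3.0976) = 34.0736/35.466 = 0.9607.

0.9607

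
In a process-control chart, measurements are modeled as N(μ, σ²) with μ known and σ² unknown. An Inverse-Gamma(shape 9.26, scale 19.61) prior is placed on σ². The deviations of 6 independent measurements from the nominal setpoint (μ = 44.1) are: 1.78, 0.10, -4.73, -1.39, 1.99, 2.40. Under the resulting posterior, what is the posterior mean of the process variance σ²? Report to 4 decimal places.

3.3936

With known mean μ and an Inverse-Gamma(α, β) prior on σ², the Normal likelihood is conjugate: posterior is Inv-Gamma(α + n/2, β + Σ(xᵢ−μ)²/2).
Σ(xᵢ−μ)² = (1.78)² + (0.10)² + (-4.73)² + (-1.39)² + (1.99)² + (2.40)² = 37.2035.
Posterior: Inv-Gamma(9.26 + 6/2, 19.61 + 37.2035/2) = Inv-Gamma(12.26, 38.21175).
E[σ²|data] = β/(α−1) = 38.21175/11.26 = 3.3936.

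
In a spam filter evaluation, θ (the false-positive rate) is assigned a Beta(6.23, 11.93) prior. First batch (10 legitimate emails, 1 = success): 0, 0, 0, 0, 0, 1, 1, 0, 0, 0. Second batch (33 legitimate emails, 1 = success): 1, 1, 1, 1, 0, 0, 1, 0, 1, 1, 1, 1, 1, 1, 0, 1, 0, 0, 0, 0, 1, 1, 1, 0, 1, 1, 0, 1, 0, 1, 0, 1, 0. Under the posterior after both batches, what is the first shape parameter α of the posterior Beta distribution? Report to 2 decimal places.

The Beta prior is conjugate to a Binomial/Bernoulli likelihood; the update adds successes to α and failures to β.
After batch 1: Beta(6.23+2, 11.93+8) = Beta(8.23, 19.93).
After batch 2: Beta(8.23+20, 19.93+13) = Beta(28.23, 32.93).
Posterior α = 28.23.

28.23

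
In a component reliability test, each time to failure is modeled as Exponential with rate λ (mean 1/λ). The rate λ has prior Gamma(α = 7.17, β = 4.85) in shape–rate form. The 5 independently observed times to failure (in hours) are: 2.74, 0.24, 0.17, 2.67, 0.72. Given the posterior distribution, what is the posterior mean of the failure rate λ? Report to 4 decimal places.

With a Gamma(shape α, rate β) prior on the exponential rate λ, the posterior after n observations with total T = Σxᵢ is Gamma(α+n, β+T).
Sum of observations T = 6.54 hours; n = 5.
Posterior: Gamma(7.17+5, 4.85+6.54) = Gamma(12.17, 11.39).
Posterior mean of λ = α/β = 12.17/11.39 = 1.0685.

1.0685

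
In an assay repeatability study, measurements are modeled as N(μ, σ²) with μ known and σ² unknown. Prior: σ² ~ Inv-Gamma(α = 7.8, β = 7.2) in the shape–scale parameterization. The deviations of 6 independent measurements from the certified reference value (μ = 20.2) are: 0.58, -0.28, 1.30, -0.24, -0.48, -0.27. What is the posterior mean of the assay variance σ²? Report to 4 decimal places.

0.8605

With known mean μ and an Inverse-Gamma(α, β) prior on σ², the Normal likelihood is conjugate: posterior is Inv-Gamma(α + n/2, β + Σ(xᵢ−μ)²/2).
Σ(xᵢ−μ)² = (0.58)² + (-0.28)² + (1.30)² + (-0.24)² + (-0.48)² + (-0.27)² = 2.4657.
Posterior: Inv-Gamma(7.8 + 6/2, 7.2 + 2.4657/2) = Inv-Gamma(10.80, 8.43285).
E[σ²|data] = β/(α−1) = 8.43285/9.80 = 0.8605.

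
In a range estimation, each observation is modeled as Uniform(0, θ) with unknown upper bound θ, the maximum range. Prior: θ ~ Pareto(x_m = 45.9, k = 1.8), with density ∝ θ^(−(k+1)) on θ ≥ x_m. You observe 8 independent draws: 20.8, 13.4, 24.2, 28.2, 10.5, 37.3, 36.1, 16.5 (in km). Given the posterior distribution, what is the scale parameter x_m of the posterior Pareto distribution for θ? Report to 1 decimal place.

A Pareto(scale x_m, shape k) prior on the upper bound θ of Uniform(0, θ) is conjugate: posterior is Pareto(max(x_m, max xᵢ), k + n).
Sample maximum = 37.3; prior scale x_m = 45.9 → posterior scale = max = 45.9.
Posterior shape = 1.8 + 8 = 9.8.
Posterior scale x_m = 45.9.

45.9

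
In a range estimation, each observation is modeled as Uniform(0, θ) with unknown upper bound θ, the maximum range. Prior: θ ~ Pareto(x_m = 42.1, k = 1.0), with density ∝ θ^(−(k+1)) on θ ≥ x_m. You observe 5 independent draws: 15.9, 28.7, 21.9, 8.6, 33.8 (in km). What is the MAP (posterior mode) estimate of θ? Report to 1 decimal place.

42.1

A Pareto(scale x_m, shape k) prior on the upper bound θ of Uniform(0, θ) is conjugate: posterior is Pareto(max(x_m, max xᵢ), k + n).
Sample maximum = 33.8; prior scale x_m = 42.1 → posterior scale = max = 42.1.
Posterior shape = 1.0 + 5 = 6.0.
The Pareto density is decreasing on [x_m, ∞), so the mode is x_m = 42.1.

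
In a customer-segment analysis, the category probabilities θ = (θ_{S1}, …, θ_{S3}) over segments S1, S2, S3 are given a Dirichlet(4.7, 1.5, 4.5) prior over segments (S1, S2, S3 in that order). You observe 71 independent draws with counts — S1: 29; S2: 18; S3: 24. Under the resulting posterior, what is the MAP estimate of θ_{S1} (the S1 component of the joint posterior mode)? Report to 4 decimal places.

0.4155

The Dirichlet prior is conjugate to the Multinomial likelihood: each posterior αⱼ = prior αⱼ + observed count nⱼ.
Posterior concentration: (33.7, 19.5, 28.5), total = 81.7.
Joint mode component: (α_{S1}−1)/(Σα−K) = 32.7/78.7 = 0.4155.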